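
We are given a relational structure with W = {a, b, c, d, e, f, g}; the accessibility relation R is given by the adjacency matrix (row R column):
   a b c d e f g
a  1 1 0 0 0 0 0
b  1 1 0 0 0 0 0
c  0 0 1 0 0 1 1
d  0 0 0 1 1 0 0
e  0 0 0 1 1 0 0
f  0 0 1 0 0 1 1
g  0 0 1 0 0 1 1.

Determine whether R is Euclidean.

Euclidean: yes — any two successors of a common world are R-related.

Yes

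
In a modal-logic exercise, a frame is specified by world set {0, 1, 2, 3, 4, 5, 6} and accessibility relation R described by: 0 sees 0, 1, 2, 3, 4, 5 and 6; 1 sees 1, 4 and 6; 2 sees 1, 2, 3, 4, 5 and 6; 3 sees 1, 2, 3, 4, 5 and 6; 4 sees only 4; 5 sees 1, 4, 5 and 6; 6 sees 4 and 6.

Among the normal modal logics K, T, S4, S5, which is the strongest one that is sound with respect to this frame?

S4

Reflexive (axiom T): yes — every world is R-related to itself.
Transitive (axiom 4): yes — every two-step R-path is closed by a direct edge.
Euclidean (axiom 5): no — 0 R 1 and 0 R 2, but not 1 R 2.
So F validates K, T, S4; S5 would additionally require R to be Euclidean. The strongest is S4.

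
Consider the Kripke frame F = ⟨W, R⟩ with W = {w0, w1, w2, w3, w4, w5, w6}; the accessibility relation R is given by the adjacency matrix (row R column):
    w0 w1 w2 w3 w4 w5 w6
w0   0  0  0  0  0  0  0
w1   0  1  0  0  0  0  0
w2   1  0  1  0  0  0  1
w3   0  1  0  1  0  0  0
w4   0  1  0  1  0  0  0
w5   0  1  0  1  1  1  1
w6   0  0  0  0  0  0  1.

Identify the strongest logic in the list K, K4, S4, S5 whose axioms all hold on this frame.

K4

Transitive (axiom 4): yes — every two-step R-path is closed by a direct edge.
Reflexive (axiom T): no — w0 is not related to itself.
Euclidean (axiom 5): no — w2 R w0 and w2 R w6, but not w0 R w6.
So F validates K, K4; S4 would additionally require R to be reflexive. The strongest is K4.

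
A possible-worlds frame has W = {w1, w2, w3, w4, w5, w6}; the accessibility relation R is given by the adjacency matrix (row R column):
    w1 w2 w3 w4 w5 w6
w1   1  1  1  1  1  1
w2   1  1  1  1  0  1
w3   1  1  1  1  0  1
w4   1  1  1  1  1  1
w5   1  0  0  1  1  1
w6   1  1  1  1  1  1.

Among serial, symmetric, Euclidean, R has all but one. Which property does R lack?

Serial: yes — every world has a successor (e.g. w1 R w1).
Symmetric: yes — every pair in R has its reverse in R.
Euclidean: no — w1 R w2 and w1 R w5, but not w2 R w5.
Only Euclidean fails.

Euclidean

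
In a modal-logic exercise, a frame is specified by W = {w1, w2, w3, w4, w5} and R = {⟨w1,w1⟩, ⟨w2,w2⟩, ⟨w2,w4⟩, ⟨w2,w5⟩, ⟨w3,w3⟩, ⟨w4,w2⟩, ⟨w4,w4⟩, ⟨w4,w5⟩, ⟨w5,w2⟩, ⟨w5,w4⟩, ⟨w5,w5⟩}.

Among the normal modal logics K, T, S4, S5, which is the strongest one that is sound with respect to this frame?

Reflexive (axiom T): yes — every world is R-related to itself.
Transitive (axiom 4): yes — every two-step R-path is closed by a direct edge.
Euclidean (axiom 5): yes — any two successors of a common world are R-related.
So F validates K, T, S4, S5. The strongest is S5.

S5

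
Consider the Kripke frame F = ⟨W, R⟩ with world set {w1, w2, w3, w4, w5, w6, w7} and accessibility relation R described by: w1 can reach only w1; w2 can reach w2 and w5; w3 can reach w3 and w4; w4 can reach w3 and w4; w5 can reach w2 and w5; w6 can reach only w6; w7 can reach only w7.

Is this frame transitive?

Transitive: yes — every two-step R-path is closed by a direct edge.

Yes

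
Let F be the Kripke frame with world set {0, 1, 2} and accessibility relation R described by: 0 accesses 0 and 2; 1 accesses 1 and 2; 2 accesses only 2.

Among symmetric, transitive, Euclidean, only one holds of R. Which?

transitive

Symmetric: no — 0 R 2 but not 2 R 0.
Transitive: yes — every two-step R-path is closed by a direct edge.
Euclidean: no — 0 R 2 and 0 R 0, but not 2 R 0.
Only transitive holds.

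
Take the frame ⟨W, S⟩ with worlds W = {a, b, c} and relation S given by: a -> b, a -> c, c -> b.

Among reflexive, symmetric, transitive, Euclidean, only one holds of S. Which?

Reflexive: no — a is not related to itself.
Symmetric: no — a S b but not b S a.
Transitive: yes — every two-step S-path is closed by a direct edge.
Euclidean: no — a S b and a S c, but not b S c.
Only transitive holds.

transitive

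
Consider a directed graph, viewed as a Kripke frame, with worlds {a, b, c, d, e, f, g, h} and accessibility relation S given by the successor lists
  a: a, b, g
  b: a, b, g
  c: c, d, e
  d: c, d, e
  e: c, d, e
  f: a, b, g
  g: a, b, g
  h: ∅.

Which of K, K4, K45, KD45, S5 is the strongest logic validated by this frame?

Transitive (axiom 4): yes — every two-step S-path is closed by a direct edge.
Euclidean (axiom 5): yes — any two successors of a common world are S-related.
Serial (axiom D): no — h has no S-successor.
Reflexive (axiom T): no — f is not related to itself.
So F validates K, K4, K45; KD45 would additionally require S to be serial. The strongest is K45.

K45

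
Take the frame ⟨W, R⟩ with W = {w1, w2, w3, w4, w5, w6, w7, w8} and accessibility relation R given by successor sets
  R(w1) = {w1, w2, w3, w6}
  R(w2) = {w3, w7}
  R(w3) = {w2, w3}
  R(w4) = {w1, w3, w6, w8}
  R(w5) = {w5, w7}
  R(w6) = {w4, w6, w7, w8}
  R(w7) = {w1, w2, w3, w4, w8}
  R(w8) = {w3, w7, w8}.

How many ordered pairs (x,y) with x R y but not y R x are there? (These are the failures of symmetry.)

Enumerating: (w1,w2), (w1,w3), (w1,w6), (w4,w1), (w4,w3), (w4,w8), (w5,w7), (w6,w7), (w6,w8), (w7,w1), (w7,w3), (w7,w4), (w8,w3).

13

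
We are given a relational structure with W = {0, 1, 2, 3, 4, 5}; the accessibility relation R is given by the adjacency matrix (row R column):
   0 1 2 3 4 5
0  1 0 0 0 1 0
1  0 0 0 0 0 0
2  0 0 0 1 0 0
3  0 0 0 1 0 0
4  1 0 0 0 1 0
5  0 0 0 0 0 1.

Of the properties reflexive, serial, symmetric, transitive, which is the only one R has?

transitive

Reflexive: no — 1 is not related to itself.
Serial: no — 1 has no R-successor.
Symmetric: no — 2 R 3 but not 3 R 2.
Transitive: yes — every two-step R-path is closed by a direct edge.
Only transitive holds.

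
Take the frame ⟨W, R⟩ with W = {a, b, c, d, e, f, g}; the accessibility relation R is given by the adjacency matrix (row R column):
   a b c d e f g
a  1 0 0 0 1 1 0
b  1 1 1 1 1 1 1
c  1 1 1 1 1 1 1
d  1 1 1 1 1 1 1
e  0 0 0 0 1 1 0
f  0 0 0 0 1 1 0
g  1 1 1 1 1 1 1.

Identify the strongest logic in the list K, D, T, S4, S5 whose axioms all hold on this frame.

S4

Serial (axiom D): yes — every world has a successor (e.g. a R a).
Reflexive (axiom T): yes — every world is R-related to itself.
Transitive (axiom 4): yes — every two-step R-path is closed by a direct edge.
Euclidean (axiom 5): no — b R a and b R c, but not a R c.
So F validates K, D, T, S4; S5 would additionally require R to be Euclidean. The strongest is S4.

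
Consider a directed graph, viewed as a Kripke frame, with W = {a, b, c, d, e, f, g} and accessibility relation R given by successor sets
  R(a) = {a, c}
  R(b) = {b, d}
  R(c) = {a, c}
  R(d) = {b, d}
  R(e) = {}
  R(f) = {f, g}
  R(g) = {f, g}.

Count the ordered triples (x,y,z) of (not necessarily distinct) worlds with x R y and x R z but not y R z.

R is Euclidean; there are no such tuples.

0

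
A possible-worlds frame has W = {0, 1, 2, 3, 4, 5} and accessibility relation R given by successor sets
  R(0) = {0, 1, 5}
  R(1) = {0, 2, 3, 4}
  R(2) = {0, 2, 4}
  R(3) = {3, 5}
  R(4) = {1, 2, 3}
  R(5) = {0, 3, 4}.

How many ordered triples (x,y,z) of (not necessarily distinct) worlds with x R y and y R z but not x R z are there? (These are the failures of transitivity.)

Enumerating: (0,1,2), (0,1,3), (0,1,4), (0,5,3), (0,5,4), (1,0,1), (1,0,5), (1,3,5), (1,4,1), (2,0,1), (2,0,5), (2,4,1), … and 13 more.
Total: 25.

25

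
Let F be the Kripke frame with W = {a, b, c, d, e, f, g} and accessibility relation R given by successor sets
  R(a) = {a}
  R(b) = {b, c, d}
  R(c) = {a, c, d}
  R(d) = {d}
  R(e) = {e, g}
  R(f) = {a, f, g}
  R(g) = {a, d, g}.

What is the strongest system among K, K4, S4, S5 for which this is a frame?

Transitive (axiom 4): no — b R c and c R a, but not b R a.
Reflexive (axiom T): yes — every world is R-related to itself.
Euclidean (axiom 5): no — b R d and b R c, but not d R c.
So F validates K; K4 would additionally require R to be transitive. The strongest is K.

K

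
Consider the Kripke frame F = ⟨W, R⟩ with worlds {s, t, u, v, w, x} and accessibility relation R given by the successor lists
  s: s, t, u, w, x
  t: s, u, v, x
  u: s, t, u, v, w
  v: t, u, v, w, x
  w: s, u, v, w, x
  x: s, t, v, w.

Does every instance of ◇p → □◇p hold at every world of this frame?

No

By correspondence theory, 5 is valid on a frame iff R is Euclidean.
Euclidean: no — s R t and s R w, but not t R w.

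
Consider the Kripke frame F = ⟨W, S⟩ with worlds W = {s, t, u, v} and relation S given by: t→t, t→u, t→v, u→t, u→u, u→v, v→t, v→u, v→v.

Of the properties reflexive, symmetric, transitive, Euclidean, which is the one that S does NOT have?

reflexive

Reflexive: no — s is not related to itself.
Symmetric: yes — every pair in S has its reverse in S.
Transitive: yes — every two-step S-path is closed by a direct edge.
Euclidean: yes — any two successors of a common world are S-related.
Only reflexive fails.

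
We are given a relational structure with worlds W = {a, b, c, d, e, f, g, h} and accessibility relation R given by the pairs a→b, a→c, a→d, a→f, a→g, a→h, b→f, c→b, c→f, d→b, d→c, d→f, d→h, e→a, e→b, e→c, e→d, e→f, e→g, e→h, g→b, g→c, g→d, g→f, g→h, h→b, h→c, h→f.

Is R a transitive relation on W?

Yes

Transitive: yes — every two-step R-path is closed by a direct edge.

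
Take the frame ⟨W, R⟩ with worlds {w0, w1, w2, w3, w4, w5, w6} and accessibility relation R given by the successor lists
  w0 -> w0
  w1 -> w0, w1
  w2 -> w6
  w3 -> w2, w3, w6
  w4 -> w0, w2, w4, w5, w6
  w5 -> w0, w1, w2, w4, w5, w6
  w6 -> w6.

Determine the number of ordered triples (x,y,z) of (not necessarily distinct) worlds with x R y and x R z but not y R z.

37

Enumerating: (w1,w0,w1), (w3,w2,w2), (w3,w2,w3), (w3,w6,w2), (w3,w6,w3), (w4,w0,w2), (w4,w0,w4), (w4,w0,w5), (w4,w0,w6), (w4,w2,w0), (w4,w2,w2), (w4,w2,w4), … and 25 more.
Total: 37.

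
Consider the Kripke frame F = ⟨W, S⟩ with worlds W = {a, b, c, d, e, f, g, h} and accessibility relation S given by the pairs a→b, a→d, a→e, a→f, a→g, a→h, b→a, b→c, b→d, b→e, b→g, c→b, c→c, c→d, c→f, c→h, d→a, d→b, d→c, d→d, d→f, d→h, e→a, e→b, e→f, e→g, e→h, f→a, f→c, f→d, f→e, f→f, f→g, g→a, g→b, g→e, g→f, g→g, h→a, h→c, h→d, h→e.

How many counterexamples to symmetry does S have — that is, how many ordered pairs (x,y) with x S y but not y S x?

S is symmetric; there are no such tuples.

0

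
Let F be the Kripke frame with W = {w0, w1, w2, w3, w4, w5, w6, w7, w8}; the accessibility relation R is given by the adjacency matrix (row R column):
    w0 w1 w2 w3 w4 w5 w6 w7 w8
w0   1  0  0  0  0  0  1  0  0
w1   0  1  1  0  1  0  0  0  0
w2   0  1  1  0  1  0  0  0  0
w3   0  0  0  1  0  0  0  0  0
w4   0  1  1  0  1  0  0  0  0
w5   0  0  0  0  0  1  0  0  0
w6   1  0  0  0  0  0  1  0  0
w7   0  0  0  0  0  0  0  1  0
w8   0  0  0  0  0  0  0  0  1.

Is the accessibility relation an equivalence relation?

Yes

Reflexive: yes — every world is R-related to itself.
Symmetric: yes — every pair in R has its reverse in R.
Transitive: yes — every two-step R-path is closed by a direct edge.
So R is an equivalence relation.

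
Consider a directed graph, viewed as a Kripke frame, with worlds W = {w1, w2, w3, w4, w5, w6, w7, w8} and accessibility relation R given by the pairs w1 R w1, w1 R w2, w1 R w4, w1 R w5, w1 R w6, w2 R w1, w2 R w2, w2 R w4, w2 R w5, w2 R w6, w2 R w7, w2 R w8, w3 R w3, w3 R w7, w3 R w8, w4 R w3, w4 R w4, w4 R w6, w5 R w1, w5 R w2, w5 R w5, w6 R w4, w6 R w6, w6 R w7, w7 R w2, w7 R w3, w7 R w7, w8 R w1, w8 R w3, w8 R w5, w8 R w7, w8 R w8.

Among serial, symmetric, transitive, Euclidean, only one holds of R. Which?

Serial: yes — every world has a successor (e.g. w1 R w1).
Symmetric: no — w1 R w4 but not w4 R w1.
Transitive: no — w1 R w2 and w2 R w7, but not w1 R w7.
Euclidean: no — w1 R w4 and w1 R w2, but not w4 R w2.
Only serial holds.

serial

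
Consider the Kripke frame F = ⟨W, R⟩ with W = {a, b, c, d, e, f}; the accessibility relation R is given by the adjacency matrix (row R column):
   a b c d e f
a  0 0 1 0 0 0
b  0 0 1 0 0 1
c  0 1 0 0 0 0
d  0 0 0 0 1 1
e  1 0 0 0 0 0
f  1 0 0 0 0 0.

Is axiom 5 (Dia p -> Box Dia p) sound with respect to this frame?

By correspondence theory, 5 is valid on a frame iff R is Euclidean.
Euclidean: no — b R c and b R f, but not c R f.

No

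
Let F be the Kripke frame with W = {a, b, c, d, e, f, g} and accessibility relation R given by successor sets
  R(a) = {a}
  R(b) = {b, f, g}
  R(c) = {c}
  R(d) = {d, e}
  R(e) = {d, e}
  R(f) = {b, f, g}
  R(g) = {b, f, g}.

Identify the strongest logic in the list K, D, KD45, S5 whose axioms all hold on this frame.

Serial (axiom D): yes — every world has a successor (e.g. a R a).
Euclidean (axiom 5): yes — any two successors of a common world are R-related.
Transitive (axiom 4): yes — every two-step R-path is closed by a direct edge.
Reflexive (axiom T): yes — every world is R-related to itself.
So F validates K, D, KD45, S5. The strongest is S5.

S5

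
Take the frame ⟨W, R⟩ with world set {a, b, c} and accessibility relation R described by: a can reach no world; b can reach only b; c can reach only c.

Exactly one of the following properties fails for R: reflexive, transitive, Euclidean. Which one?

reflexive

Reflexive: no — a is not related to itself.
Transitive: yes — every two-step R-path is closed by a direct edge.
Euclidean: yes — any two successors of a common world are R-related.
Only reflexive fails.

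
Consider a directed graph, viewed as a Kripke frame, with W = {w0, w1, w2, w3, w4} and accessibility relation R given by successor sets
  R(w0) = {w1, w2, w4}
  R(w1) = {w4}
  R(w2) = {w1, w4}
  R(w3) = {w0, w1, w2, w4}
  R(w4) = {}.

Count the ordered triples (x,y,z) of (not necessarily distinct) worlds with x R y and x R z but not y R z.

20

Enumerating: (w0,w1,w1), (w0,w1,w2), (w0,w2,w2), (w0,w4,w1), (w0,w4,w2), (w0,w4,w4), (w1,w4,w4), (w2,w1,w1), (w2,w4,w1), (w2,w4,w4), (w3,w0,w0), (w3,w1,w0), … and 8 more.
Total: 20.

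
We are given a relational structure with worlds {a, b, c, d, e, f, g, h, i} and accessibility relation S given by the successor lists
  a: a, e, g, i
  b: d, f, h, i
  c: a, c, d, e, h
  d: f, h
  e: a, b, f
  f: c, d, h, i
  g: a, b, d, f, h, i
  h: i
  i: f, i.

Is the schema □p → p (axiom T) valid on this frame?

By correspondence theory, T is valid on a frame iff S is reflexive.
Reflexive: no — b is not related to itself.

No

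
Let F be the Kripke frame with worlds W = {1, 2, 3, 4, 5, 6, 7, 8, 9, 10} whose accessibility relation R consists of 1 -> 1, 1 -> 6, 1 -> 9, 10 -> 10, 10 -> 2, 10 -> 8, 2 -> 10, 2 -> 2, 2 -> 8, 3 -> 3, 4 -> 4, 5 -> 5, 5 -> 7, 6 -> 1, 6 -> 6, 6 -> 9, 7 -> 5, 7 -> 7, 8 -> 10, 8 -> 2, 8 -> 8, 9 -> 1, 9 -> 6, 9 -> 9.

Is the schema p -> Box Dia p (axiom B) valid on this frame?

Yes

The schema B characterises exactly the symmetric frames.
Symmetric: yes — every pair in R has its reverse in R.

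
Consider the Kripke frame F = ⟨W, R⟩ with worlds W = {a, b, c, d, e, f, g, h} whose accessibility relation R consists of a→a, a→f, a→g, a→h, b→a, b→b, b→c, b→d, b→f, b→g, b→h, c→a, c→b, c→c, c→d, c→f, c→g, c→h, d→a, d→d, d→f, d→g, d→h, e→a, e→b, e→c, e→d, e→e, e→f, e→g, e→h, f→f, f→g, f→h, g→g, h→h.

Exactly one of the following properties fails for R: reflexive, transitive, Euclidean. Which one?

Euclidean

Reflexive: yes — every world is R-related to itself.
Transitive: yes — every two-step R-path is closed by a direct edge.
Euclidean: no — a R g and a R f, but not g R f.
Only Euclidean fails.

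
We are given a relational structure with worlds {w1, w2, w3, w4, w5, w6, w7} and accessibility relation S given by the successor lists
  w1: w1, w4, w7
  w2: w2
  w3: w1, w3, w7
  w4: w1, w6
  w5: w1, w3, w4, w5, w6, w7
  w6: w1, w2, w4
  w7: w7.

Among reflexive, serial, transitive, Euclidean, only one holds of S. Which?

serial

Reflexive: no — w4 is not related to itself.
Serial: yes — every world has a successor (e.g. w1 S w1).
Transitive: no — w1 S w4 and w4 S w6, but not w1 S w6.
Euclidean: no — w1 S w4 and w1 S w7, but not w4 S w7.
Only serial holds.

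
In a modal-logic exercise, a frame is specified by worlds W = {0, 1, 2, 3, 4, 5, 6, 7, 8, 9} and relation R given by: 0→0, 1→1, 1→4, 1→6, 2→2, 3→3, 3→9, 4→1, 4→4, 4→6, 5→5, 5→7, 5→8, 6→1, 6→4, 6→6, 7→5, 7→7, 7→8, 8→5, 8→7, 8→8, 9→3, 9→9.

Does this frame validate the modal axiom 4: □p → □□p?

Yes

Axiom 4 corresponds to the accessibility relation being transitive.
Transitive: yes — every two-step R-path is closed by a direct edge.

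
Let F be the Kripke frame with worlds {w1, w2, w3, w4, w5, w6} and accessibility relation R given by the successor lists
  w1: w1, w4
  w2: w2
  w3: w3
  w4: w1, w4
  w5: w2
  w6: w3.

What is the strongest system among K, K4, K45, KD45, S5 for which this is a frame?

Transitive (axiom 4): yes — every two-step R-path is closed by a direct edge.
Euclidean (axiom 5): yes — any two successors of a common world are R-related.
Serial (axiom D): yes — every world has a successor (e.g. w1 R w1).
Reflexive (axiom T): no — w5 is not related to itself.
So F validates K, K4, K45, KD45; S5 would additionally require R to be reflexive. The strongest is KD45.

KD45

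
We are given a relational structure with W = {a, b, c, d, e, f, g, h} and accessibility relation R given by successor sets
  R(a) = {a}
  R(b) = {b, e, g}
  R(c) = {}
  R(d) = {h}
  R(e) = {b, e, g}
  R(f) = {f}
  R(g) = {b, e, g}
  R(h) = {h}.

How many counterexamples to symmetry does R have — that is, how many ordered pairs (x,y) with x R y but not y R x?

Enumerating: (d,h).

1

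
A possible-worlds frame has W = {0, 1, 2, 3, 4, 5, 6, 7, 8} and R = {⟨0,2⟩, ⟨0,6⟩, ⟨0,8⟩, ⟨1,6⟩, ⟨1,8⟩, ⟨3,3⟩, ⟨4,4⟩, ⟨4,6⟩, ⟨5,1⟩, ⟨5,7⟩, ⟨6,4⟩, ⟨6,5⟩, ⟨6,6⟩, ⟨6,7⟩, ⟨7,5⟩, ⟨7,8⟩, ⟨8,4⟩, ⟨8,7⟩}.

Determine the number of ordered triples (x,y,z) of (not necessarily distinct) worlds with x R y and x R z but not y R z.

Enumerating: (0,2,2), (0,2,6), (0,2,8), (0,6,2), (0,6,8), (0,8,2), (0,8,6), (0,8,8), (1,6,8), (1,8,6), (1,8,8), (5,1,1), … and 18 more.
Total: 30.

30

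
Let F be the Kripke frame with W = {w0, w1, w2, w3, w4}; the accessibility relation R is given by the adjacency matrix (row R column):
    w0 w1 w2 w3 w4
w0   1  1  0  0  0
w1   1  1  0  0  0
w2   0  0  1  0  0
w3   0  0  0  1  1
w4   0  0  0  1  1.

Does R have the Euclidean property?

Euclidean: yes — any two successors of a common world are R-related.

Yes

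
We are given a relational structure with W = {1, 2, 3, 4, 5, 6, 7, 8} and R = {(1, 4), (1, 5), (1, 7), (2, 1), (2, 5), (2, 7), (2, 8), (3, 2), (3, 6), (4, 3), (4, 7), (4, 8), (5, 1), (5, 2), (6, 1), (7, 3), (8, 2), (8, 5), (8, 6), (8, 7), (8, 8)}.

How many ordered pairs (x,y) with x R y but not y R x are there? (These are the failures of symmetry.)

14

Enumerating: (1,4), (1,7), (2,1), (2,7), (3,2), (3,6), (4,3), (4,7), (4,8), (6,1), (7,3), (8,5), (8,6), (8,7).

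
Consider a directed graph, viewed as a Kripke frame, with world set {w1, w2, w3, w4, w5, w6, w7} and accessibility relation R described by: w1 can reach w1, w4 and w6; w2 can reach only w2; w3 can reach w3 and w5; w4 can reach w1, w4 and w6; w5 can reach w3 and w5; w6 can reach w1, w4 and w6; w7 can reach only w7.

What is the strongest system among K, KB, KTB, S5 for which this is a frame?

Symmetric (axiom B): yes — every pair in R has its reverse in R.
Reflexive (axiom T): yes — every world is R-related to itself.
Euclidean (axiom 5): yes — any two successors of a common world are R-related.
So F validates K, KB, KTB, S5. The strongest is S5.

S5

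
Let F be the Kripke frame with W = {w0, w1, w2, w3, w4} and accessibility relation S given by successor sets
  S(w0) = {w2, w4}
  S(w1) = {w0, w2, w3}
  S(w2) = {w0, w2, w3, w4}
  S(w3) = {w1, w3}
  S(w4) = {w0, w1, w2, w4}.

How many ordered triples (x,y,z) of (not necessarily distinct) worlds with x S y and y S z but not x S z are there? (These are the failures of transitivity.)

Enumerating: (w0,w2,w0), (w0,w2,w3), (w0,w4,w0), (w0,w4,w1), (w1,w0,w4), (w1,w2,w4), (w1,w3,w1), (w2,w3,w1), (w2,w4,w1), (w3,w1,w0), (w3,w1,w2), (w4,w1,w3), (w4,w2,w3).

13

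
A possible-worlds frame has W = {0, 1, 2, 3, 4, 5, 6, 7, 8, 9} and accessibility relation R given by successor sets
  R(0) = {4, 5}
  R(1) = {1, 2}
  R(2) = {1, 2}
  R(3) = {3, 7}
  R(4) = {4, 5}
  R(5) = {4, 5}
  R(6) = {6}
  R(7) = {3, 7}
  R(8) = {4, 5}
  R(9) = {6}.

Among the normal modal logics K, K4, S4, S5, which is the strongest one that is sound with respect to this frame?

Transitive (axiom 4): yes — every two-step R-path is closed by a direct edge.
Reflexive (axiom T): no — 0 is not related to itself.
Euclidean (axiom 5): yes — any two successors of a common world are R-related.
So F validates K, K4; S4 would additionally require R to be reflexive. The strongest is K4.

K4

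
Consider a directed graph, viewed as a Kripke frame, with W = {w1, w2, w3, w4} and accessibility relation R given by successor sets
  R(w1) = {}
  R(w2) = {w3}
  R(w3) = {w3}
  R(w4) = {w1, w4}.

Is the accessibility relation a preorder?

Reflexive: no — w1 is not related to itself.
Transitive: yes — every two-step R-path is closed by a direct edge.
So R is not a preorder.

No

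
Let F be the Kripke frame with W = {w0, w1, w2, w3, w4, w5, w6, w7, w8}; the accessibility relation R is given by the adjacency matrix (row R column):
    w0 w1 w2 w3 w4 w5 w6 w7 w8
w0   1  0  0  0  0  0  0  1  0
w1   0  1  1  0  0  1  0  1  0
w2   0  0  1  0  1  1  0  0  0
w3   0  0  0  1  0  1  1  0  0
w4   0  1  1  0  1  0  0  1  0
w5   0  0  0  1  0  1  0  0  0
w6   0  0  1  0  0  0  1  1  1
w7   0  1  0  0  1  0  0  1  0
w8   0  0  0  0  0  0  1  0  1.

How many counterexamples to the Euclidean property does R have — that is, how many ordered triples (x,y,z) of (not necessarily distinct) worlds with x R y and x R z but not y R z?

27

Enumerating: (w0,w7,w0), (w1,w2,w1), (w1,w2,w7), (w1,w5,w1), (w1,w5,w2), (w1,w5,w7), (w1,w7,w2), (w1,w7,w5), (w2,w4,w5), (w2,w5,w2), (w2,w5,w4), (w3,w5,w6), … and 15 more.
Total: 27.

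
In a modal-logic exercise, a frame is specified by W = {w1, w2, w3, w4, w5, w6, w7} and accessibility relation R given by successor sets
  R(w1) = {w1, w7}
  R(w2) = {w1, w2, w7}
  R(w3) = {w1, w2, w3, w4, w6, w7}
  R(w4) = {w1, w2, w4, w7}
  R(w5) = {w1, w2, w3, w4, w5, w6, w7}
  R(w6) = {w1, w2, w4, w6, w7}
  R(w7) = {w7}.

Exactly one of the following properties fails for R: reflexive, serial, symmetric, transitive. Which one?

Reflexive: yes — every world is R-related to itself.
Serial: yes — every world has a successor (e.g. w1 R w1).
Symmetric: no — w1 R w7 but not w7 R w1.
Transitive: yes — every two-step R-path is closed by a direct edge.
Only symmetric fails.

symmetric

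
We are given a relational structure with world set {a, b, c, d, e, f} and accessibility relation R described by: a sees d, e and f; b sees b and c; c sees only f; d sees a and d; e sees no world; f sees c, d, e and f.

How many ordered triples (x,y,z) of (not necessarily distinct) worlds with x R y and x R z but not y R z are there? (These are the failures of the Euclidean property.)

18

Enumerating: (a,d,e), (a,d,f), (a,e,d), (a,e,e), (a,e,f), (b,c,b), (b,c,c), (d,a,a), (f,c,c), (f,c,d), (f,c,e), (f,d,c), (f,d,e), (f,d,f), (f,e,c), (f,e,d), (f,e,e), (f,e,f).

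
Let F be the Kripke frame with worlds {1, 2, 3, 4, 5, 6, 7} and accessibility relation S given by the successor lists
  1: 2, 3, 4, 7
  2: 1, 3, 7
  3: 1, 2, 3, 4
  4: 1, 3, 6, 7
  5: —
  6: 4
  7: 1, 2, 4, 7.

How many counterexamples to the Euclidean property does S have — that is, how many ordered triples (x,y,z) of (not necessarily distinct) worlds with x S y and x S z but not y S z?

Enumerating: (1,2,2), (1,2,4), (1,3,7), (1,4,2), (1,4,4), (1,7,3), (2,1,1), (2,3,7), (2,7,3), (3,1,1), (3,2,2), (3,2,4), … and 18 more.
Total: 30.

30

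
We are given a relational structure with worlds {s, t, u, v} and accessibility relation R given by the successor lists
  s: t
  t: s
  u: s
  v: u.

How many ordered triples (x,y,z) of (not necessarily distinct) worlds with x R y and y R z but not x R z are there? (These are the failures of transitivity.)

Enumerating: (s,t,s), (t,s,t), (u,s,t), (v,u,s).

4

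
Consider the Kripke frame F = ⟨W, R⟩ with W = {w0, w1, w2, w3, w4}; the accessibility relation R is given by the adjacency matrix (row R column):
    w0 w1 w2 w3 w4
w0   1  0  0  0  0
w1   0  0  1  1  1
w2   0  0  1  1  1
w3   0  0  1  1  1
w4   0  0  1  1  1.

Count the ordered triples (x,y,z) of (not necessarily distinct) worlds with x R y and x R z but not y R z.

0

R is Euclidean; there are no such tuples.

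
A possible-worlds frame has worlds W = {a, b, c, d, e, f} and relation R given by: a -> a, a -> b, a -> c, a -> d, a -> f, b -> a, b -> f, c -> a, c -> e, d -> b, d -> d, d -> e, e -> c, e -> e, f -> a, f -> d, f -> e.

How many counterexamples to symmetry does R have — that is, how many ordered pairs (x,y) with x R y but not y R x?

Enumerating: (a,d), (b,f), (d,b), (d,e), (f,d), (f,e).

6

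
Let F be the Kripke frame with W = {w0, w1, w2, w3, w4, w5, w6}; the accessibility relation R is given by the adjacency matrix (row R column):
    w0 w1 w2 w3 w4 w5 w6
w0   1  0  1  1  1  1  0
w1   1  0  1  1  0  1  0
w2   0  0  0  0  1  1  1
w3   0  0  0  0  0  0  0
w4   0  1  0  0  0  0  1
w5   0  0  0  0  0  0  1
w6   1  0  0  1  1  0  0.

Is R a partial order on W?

Reflexive: no — w1 is not related to itself.
Transitive: no — w0 R w2 and w2 R w6, but not w0 R w6.
Antisymmetric: no — w4 R w6 and w6 R w4 with w4 ≠ w6.
So R is not a partial order.

No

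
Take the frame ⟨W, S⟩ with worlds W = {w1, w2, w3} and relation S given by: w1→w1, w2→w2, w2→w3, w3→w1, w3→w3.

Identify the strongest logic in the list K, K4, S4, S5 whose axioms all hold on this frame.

K

Transitive (axiom 4): no — w2 S w3 and w3 S w1, but not w2 S w1.
Reflexive (axiom T): yes — every world is S-related to itself.
Euclidean (axiom 5): no — w2 S w3 and w2 S w2, but not w3 S w2.
So F validates K; K4 would additionally require S to be transitive. The strongest is K.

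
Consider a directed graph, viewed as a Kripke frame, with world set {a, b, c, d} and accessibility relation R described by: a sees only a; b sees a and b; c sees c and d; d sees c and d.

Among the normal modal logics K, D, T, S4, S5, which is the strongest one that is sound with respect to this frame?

Serial (axiom D): yes — every world has a successor (e.g. a R a).
Reflexive (axiom T): yes — every world is R-related to itself.
Transitive (axiom 4): yes — every two-step R-path is closed by a direct edge.
Euclidean (axiom 5): no — b R a and b R b, but not a R b.
So F validates K, D, T, S4; S5 would additionally require R to be Euclidean. The strongest is S4.

S4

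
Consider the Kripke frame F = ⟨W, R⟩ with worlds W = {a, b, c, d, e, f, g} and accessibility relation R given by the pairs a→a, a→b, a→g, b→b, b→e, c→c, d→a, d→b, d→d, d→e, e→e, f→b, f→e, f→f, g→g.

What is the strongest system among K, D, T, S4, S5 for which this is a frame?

Serial (axiom D): yes — every world has a successor (e.g. a R a).
Reflexive (axiom T): yes — every world is R-related to itself.
Transitive (axiom 4): no — a R b and b R e, but not a R e.
Euclidean (axiom 5): no — a R b and a R g, but not b R g.
So F validates K, D, T; S4 would additionally require R to be transitive. The strongest is T.

T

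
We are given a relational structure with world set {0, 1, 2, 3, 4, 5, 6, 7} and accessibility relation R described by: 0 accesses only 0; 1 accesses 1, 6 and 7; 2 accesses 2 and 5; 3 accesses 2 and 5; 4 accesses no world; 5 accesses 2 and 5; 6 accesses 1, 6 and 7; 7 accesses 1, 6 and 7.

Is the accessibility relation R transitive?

Yes

Transitive: yes — every two-step R-path is closed by a direct edge.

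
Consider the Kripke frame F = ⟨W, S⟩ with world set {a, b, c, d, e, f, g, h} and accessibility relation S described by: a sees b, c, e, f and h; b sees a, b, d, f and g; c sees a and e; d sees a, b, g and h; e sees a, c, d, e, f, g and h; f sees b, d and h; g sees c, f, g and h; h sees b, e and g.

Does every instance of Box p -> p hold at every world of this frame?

Axiom T corresponds to the accessibility relation being reflexive.
Reflexive: no — a is not related to itself.

No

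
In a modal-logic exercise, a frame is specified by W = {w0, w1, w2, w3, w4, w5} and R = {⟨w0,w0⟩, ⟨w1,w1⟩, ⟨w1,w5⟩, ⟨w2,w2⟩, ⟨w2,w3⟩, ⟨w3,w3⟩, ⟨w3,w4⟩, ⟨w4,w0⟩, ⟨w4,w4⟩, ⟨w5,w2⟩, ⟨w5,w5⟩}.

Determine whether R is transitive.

Transitive: no — w1 R w5 and w5 R w2, but not w1 R w2.

No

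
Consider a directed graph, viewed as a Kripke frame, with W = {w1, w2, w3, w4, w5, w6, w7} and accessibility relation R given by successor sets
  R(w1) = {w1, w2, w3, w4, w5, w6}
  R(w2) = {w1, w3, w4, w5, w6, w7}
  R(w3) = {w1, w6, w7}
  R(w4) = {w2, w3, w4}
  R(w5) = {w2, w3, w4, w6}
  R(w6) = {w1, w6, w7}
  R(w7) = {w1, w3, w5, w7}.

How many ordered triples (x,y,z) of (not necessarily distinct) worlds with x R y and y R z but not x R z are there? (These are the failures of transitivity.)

Enumerating: (w1,w2,w7), (w1,w3,w7), (w1,w6,w7), (w2,w1,w2), (w2,w4,w2), (w2,w5,w2), (w3,w1,w2), (w3,w1,w3), (w3,w1,w4), (w3,w1,w5), (w3,w7,w3), (w3,w7,w5), … and 27 more.
Total: 39.

39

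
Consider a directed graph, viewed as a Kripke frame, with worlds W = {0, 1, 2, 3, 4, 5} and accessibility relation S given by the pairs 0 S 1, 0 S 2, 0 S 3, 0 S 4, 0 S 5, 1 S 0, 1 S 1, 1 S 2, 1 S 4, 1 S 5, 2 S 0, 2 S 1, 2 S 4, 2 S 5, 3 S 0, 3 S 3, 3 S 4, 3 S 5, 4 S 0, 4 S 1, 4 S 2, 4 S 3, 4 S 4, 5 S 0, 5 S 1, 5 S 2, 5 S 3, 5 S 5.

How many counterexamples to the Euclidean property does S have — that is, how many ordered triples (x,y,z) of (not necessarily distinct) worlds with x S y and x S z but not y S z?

29

Enumerating: (0,1,3), (0,2,2), (0,2,3), (0,3,1), (0,3,2), (0,4,5), (0,5,4), (1,0,0), (1,2,2), (1,4,5), (1,5,4), (2,0,0), … and 17 more.
Total: 29.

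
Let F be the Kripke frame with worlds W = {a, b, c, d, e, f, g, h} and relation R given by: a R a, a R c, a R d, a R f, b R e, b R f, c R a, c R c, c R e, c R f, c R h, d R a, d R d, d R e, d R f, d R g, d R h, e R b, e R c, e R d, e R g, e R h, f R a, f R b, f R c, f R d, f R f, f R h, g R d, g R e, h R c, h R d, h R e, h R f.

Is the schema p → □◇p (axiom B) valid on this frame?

Yes

Axiom B corresponds to the accessibility relation being symmetric.
Symmetric: yes — every pair in R has its reverse in R.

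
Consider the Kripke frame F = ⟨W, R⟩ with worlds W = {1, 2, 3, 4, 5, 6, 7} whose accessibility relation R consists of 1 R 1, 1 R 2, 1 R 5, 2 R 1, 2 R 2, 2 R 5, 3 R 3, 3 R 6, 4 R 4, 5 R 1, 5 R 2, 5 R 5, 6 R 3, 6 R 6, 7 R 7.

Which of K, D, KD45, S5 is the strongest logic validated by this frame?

Serial (axiom D): yes — every world has a successor (e.g. 1 R 1).
Euclidean (axiom 5): yes — any two successors of a common world are R-related.
Transitive (axiom 4): yes — every two-step R-path is closed by a direct edge.
Reflexive (axiom T): yes — every world is R-related to itself.
So F validates K, D, KD45, S5. The strongest is S5.

S5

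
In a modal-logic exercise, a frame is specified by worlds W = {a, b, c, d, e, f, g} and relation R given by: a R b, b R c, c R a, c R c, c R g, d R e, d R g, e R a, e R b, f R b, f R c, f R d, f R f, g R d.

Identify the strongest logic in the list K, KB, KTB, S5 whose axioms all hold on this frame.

K

Symmetric (axiom B): no — a R b but not b R a.
Reflexive (axiom T): no — a is not related to itself.
Euclidean (axiom 5): no — c R a and c R g, but not a R g.
So F validates K; KB would additionally require R to be symmetric. The strongest is K.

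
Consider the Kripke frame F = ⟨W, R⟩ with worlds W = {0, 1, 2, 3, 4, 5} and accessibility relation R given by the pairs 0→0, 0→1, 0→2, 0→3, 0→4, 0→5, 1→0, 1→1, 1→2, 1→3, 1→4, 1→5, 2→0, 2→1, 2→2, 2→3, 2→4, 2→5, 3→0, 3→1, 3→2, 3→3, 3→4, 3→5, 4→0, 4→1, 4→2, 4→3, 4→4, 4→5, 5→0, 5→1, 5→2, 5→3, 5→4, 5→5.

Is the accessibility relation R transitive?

Yes

Transitive: yes — every two-step R-path is closed by a direct edge.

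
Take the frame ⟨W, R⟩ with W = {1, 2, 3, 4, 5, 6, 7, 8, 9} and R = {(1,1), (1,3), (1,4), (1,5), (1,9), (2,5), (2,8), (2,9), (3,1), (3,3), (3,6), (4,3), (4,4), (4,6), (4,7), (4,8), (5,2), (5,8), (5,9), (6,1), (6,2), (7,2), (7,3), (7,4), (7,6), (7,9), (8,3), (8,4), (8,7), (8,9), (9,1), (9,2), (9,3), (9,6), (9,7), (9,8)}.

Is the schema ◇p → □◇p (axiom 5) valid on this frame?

No

By correspondence theory, 5 is valid on a frame iff R is Euclidean.
Euclidean: no — 1 R 3 and 1 R 4, but not 3 R 4.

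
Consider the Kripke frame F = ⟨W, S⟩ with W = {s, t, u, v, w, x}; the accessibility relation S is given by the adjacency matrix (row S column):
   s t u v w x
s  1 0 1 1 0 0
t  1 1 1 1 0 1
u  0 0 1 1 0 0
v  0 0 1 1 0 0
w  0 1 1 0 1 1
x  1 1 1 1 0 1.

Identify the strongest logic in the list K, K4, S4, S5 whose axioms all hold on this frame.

Transitive (axiom 4): no — w S t and t S s, but not w S s.
Reflexive (axiom T): yes — every world is S-related to itself.
Euclidean (axiom 5): no — t S s and t S x, but not s S x.
So F validates K; K4 would additionally require S to be transitive. The strongest is K.

K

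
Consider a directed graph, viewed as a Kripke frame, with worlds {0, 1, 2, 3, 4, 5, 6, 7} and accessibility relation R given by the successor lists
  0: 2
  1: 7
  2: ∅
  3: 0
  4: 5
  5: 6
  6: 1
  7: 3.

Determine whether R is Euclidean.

Euclidean: no — 0 R 2 and 0 R 2, but not 2 R 2.

No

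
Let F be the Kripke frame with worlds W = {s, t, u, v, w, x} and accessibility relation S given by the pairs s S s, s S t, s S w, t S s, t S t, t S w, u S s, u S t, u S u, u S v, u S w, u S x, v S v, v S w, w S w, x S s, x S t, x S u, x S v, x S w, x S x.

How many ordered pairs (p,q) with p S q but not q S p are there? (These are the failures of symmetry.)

Enumerating: (s,w), (t,w), (u,s), (u,t), (u,v), (u,w), (v,w), (x,s), (x,t), (x,v), (x,w).

11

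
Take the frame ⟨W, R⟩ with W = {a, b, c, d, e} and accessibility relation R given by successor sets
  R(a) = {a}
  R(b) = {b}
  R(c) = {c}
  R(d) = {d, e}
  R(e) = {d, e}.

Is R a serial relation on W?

Serial: yes — every world has a successor (e.g. a R a).

Yes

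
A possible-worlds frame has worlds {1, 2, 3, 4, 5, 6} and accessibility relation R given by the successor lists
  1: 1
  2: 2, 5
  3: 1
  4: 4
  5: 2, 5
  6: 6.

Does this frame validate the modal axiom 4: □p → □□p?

By correspondence theory, 4 is valid on a frame iff R is transitive.
Transitive: yes — every two-step R-path is closed by a direct edge.

Yes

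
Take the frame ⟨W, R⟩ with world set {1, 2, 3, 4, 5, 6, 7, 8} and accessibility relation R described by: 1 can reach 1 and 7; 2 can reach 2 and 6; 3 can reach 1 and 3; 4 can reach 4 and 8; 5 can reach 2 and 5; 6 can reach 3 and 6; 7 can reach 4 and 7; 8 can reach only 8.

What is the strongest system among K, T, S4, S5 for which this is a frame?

T

Reflexive (axiom T): yes — every world is R-related to itself.
Transitive (axiom 4): no — 1 R 7 and 7 R 4, but not 1 R 4.
Euclidean (axiom 5): no — 1 R 7 and 1 R 1, but not 7 R 1.
So F validates K, T; S4 would additionally require R to be transitive. The strongest is T.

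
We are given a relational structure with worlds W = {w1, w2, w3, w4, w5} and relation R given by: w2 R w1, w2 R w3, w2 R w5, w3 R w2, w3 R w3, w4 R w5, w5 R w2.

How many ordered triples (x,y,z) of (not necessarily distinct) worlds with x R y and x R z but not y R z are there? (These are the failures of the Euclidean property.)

Enumerating: (w2,w1,w1), (w2,w1,w3), (w2,w1,w5), (w2,w3,w1), (w2,w3,w5), (w2,w5,w1), (w2,w5,w3), (w2,w5,w5), (w3,w2,w2), (w4,w5,w5), (w5,w2,w2).

11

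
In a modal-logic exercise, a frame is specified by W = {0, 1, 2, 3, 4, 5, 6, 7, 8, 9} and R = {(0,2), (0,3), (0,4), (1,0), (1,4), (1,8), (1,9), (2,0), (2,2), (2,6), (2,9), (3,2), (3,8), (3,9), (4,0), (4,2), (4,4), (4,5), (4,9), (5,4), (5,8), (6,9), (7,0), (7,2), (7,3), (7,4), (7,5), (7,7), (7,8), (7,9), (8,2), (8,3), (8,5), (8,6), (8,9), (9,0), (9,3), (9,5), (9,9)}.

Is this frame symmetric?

Symmetric: no — 0 R 3 but not 3 R 0.

No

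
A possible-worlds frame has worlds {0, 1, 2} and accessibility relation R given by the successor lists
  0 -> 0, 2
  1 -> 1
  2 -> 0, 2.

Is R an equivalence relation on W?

Reflexive: yes — every world is R-related to itself.
Symmetric: yes — every pair in R has its reverse in R.
Transitive: yes — every two-step R-path is closed by a direct edge.
So R is an equivalence relation.

Yes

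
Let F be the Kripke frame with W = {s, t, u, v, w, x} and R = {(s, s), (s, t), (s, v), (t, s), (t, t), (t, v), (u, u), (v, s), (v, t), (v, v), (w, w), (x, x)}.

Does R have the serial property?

Serial: yes — every world has a successor (e.g. s R s).

Yes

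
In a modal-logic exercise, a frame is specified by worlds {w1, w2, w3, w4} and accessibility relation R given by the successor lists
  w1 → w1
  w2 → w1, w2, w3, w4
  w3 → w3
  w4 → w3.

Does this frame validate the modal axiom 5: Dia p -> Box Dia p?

The schema 5 characterises exactly the Euclidean frames.
Euclidean: no — w2 R w1 and w2 R w3, but not w1 R w3.

No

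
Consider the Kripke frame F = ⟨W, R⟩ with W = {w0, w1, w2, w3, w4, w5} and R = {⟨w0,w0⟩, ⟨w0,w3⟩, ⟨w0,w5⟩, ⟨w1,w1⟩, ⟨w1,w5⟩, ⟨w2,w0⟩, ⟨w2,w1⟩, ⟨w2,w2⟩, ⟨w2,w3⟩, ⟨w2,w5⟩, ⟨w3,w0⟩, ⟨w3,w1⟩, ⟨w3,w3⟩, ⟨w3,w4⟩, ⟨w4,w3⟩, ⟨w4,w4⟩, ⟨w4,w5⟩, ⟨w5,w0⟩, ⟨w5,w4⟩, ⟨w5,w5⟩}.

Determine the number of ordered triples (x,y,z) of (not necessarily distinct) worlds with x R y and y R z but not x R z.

Enumerating: (w0,w3,w1), (w0,w3,w4), (w0,w5,w4), (w1,w5,w0), (w1,w5,w4), (w2,w3,w4), (w2,w5,w4), (w3,w0,w5), (w3,w1,w5), (w3,w4,w5), (w4,w3,w0), (w4,w3,w1), (w4,w5,w0), (w5,w0,w3), (w5,w4,w3).

15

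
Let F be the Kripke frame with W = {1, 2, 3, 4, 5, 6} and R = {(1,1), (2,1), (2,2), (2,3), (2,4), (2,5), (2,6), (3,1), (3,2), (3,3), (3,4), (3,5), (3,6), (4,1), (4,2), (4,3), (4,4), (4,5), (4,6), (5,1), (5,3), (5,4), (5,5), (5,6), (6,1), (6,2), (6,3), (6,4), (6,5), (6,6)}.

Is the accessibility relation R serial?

Yes

Serial: yes — every world has a successor (e.g. 1 R 1).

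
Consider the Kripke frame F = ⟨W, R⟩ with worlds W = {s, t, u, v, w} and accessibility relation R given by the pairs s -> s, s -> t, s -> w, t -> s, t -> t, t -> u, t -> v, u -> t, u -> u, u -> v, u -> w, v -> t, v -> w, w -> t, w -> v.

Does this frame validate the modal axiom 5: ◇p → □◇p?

No

The schema 5 characterises exactly the Euclidean frames.
Euclidean: no — s R t and s R w, but not t R w.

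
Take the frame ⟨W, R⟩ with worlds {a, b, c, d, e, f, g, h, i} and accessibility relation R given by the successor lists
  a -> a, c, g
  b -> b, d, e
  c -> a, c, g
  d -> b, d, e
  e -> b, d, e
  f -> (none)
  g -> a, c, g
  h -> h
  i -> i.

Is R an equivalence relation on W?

Reflexive: no — f is not related to itself.
Symmetric: yes — every pair in R has its reverse in R.
Transitive: yes — every two-step R-path is closed by a direct edge.
So R is not an equivalence relation.

No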